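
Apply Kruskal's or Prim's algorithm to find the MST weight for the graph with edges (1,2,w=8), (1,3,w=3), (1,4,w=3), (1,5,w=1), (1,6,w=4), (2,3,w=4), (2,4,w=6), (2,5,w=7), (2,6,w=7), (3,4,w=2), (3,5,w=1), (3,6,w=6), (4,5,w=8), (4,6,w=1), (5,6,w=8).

Apply Kruskal's algorithm (sort edges by weight, add if no cycle):

Sorted edges by weight:
  (1,5) w=1
  (3,5) w=1
  (4,6) w=1
  (3,4) w=2
  (1,3) w=3
  (1,4) w=3
  (1,6) w=4
  (2,3) w=4
  (2,4) w=6
  (3,6) w=6
  (2,5) w=7
  (2,6) w=7
  (1,2) w=8
  (4,5) w=8
  (5,6) w=8

Add edge (1,5) w=1 -- no cycle. Running total: 1
Add edge (3,5) w=1 -- no cycle. Running total: 2
Add edge (4,6) w=1 -- no cycle. Running total: 3
Add edge (3,4) w=2 -- no cycle. Running total: 5
Skip edge (1,3) w=3 -- would create cycle
Skip edge (1,4) w=3 -- would create cycle
Skip edge (1,6) w=4 -- would create cycle
Add edge (2,3) w=4 -- no cycle. Running total: 9

MST edges: (1,5,w=1), (3,5,w=1), (4,6,w=1), (3,4,w=2), (2,3,w=4)
Total MST weight: 1 + 1 + 1 + 2 + 4 = 9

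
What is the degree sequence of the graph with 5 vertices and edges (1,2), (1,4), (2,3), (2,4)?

Step 1: Count edges incident to each vertex:
  deg(1) = 2 (neighbors: 2, 4)
  deg(2) = 3 (neighbors: 1, 3, 4)
  deg(3) = 1 (neighbors: 2)
  deg(4) = 2 (neighbors: 1, 2)
  deg(5) = 0 (neighbors: none)

Step 2: Sort degrees in non-increasing order:
  Degrees: [2, 3, 1, 2, 0] -> sorted: [3, 2, 2, 1, 0]

Degree sequence: [3, 2, 2, 1, 0]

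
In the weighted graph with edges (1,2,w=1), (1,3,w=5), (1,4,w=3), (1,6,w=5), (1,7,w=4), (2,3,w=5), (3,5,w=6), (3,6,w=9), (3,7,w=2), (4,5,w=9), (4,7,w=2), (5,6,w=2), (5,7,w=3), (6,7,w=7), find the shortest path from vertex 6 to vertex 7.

Step 1: Build adjacency list with weights:
  1: 2(w=1), 3(w=5), 4(w=3), 6(w=5), 7(w=4)
  2: 1(w=1), 3(w=5)
  3: 1(w=5), 2(w=5), 5(w=6), 6(w=9), 7(w=2)
  4: 1(w=3), 5(w=9), 7(w=2)
  5: 3(w=6), 4(w=9), 6(w=2), 7(w=3)
  6: 1(w=5), 3(w=9), 5(w=2), 7(w=7)
  7: 1(w=4), 3(w=2), 4(w=2), 5(w=3), 6(w=7)

Step 2: Apply Dijkstra's algorithm from vertex 6:
  Visit vertex 6 (distance=0)
    Update dist[1] = 5
    Update dist[3] = 9
    Update dist[5] = 2
    Update dist[7] = 7
  Visit vertex 5 (distance=2)
    Update dist[3] = 8
    Update dist[4] = 11
    Update dist[7] = 5
  Visit vertex 1 (distance=5)
    Update dist[2] = 6
    Update dist[4] = 8
  Visit vertex 7 (distance=5)
    Update dist[3] = 7
    Update dist[4] = 7

Step 3: Shortest path: 6 -> 5 -> 7
Total weight: 2 + 3 = 5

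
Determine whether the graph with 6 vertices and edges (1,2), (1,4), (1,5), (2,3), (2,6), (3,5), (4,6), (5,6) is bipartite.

Step 1: Attempt 2-coloring using BFS:
  Start at vertex 1, assign color 0
  Color vertex 2 with color 1 (neighbor of 1)
  Color vertex 4 with color 1 (neighbor of 1)
  Color vertex 5 with color 1 (neighbor of 1)
  Color vertex 3 with color 0 (neighbor of 2)
  Color vertex 6 with color 0 (neighbor of 2)

Step 2: 2-coloring succeeded. No conflicts found.
  Set A (color 0): {1, 3, 6}
  Set B (color 1): {2, 4, 5}

The graph is bipartite with partition {1, 3, 6}, {2, 4, 5}.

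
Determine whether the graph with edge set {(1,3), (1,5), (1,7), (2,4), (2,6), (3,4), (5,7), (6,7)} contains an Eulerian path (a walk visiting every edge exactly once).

Step 1: Find the degree of each vertex:
  deg(1) = 3
  deg(2) = 2
  deg(3) = 2
  deg(4) = 2
  deg(5) = 2
  deg(6) = 2
  deg(7) = 3

Step 2: Count vertices with odd degree:
  Odd-degree vertices: 1, 7 (2 total)

Step 3: Apply Euler's theorem:
  - Eulerian circuit exists iff graph is connected and all vertices have even degree
  - Eulerian path exists iff graph is connected and has 0 or 2 odd-degree vertices

Graph is connected with exactly 2 odd-degree vertices (1, 7).
Eulerian path exists (starting and ending at the odd-degree vertices), but no Eulerian circuit.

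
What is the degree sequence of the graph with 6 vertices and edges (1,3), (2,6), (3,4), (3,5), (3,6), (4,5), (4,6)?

Step 1: Count edges incident to each vertex:
  deg(1) = 1 (neighbors: 3)
  deg(2) = 1 (neighbors: 6)
  deg(3) = 4 (neighbors: 1, 4, 5, 6)
  deg(4) = 3 (neighbors: 3, 5, 6)
  deg(5) = 2 (neighbors: 3, 4)
  deg(6) = 3 (neighbors: 2, 3, 4)

Step 2: Sort degrees in non-increasing order:
  Degrees: [1, 1, 4, 3, 2, 3] -> sorted: [4, 3, 3, 2, 1, 1]

Degree sequence: [4, 3, 3, 2, 1, 1]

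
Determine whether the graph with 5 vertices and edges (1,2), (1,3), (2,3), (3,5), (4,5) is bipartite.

Step 1: Attempt 2-coloring using BFS:
  Start at vertex 1, assign color 0
  Color vertex 2 with color 1 (neighbor of 1)
  Color vertex 3 with color 1 (neighbor of 1)

Step 2: Conflict found! Vertices 2 and 3 are adjacent but have the same color.
This means the graph contains an odd cycle.

The graph is NOT bipartite.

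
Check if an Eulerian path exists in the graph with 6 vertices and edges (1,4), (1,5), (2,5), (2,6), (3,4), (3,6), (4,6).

Step 1: Find the degree of each vertex:
  deg(1) = 2
  deg(2) = 2
  deg(3) = 2
  deg(4) = 3
  deg(5) = 2
  deg(6) = 3

Step 2: Count vertices with odd degree:
  Odd-degree vertices: 4, 6 (2 total)

Step 3: Apply Euler's theorem:
  - Eulerian circuit exists iff graph is connected and all vertices have even degree
  - Eulerian path exists iff graph is connected and has 0 or 2 odd-degree vertices

Graph is connected with exactly 2 odd-degree vertices (4, 6).
Eulerian path exists (starting and ending at the odd-degree vertices), but no Eulerian circuit.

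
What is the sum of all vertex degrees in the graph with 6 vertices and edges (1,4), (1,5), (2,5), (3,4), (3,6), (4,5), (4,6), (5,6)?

Step 1: Count edges incident to each vertex:
  deg(1) = 2 (neighbors: 4, 5)
  deg(2) = 1 (neighbors: 5)
  deg(3) = 2 (neighbors: 4, 6)
  deg(4) = 4 (neighbors: 1, 3, 5, 6)
  deg(5) = 4 (neighbors: 1, 2, 4, 6)
  deg(6) = 3 (neighbors: 3, 4, 5)

Step 2: Sum all degrees:
  2 + 1 + 2 + 4 + 4 + 3 = 16

Verification: sum of degrees = 2 * |E| = 2 * 8 = 16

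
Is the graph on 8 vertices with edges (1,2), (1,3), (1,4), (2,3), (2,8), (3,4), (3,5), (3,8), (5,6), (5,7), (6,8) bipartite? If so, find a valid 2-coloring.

Step 1: Attempt 2-coloring using BFS:
  Start at vertex 1, assign color 0
  Color vertex 2 with color 1 (neighbor of 1)
  Color vertex 3 with color 1 (neighbor of 1)
  Color vertex 4 with color 1 (neighbor of 1)

Step 2: Conflict found! Vertices 2 and 3 are adjacent but have the same color.
This means the graph contains an odd cycle.

The graph is NOT bipartite.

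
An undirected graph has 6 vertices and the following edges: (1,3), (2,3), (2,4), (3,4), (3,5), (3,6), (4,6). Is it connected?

Step 1: Build adjacency list from edges:
  1: 3
  2: 3, 4
  3: 1, 2, 4, 5, 6
  4: 2, 3, 6
  5: 3
  6: 3, 4

Step 2: Run BFS/DFS from vertex 1:
  Visited: {1, 3, 2, 4, 5, 6}
  Reached 6 of 6 vertices

Step 3: All 6 vertices reached from vertex 1, so the graph is connected.
Answer: Yes, the graph is connected.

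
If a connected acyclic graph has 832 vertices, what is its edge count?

A tree on n vertices always has exactly n - 1 edges.
For n = 832: edges = 832 - 1 = 831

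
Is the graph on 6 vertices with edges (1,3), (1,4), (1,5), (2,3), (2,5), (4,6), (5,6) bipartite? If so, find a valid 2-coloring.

Step 1: Attempt 2-coloring using BFS:
  Start at vertex 1, assign color 0
  Color vertex 3 with color 1 (neighbor of 1)
  Color vertex 4 with color 1 (neighbor of 1)
  Color vertex 5 with color 1 (neighbor of 1)
  Color vertex 2 with color 0 (neighbor of 3)
  Color vertex 6 with color 0 (neighbor of 4)

Step 2: 2-coloring succeeded. No conflicts found.
  Set A (color 0): {1, 2, 6}
  Set B (color 1): {3, 4, 5}

The graph is bipartite with partition {1, 2, 6}, {3, 4, 5}.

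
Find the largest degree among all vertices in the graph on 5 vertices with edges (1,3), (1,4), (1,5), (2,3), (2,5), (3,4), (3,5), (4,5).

Step 1: Count edges incident to each vertex:
  deg(1) = 3 (neighbors: 3, 4, 5)
  deg(2) = 2 (neighbors: 3, 5)
  deg(3) = 4 (neighbors: 1, 2, 4, 5)
  deg(4) = 3 (neighbors: 1, 3, 5)
  deg(5) = 4 (neighbors: 1, 2, 3, 4)

Step 2: Find maximum:
  max(3, 2, 4, 3, 4) = 4 (vertex 3)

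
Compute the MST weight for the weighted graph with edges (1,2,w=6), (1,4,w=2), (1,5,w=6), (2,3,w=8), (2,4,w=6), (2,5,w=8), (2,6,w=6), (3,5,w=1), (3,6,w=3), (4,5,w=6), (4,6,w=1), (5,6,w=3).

Apply Kruskal's algorithm (sort edges by weight, add if no cycle):

Sorted edges by weight:
  (3,5) w=1
  (4,6) w=1
  (1,4) w=2
  (3,6) w=3
  (5,6) w=3
  (1,5) w=6
  (1,2) w=6
  (2,4) w=6
  (2,6) w=6
  (4,5) w=6
  (2,3) w=8
  (2,5) w=8

Add edge (3,5) w=1 -- no cycle. Running total: 1
Add edge (4,6) w=1 -- no cycle. Running total: 2
Add edge (1,4) w=2 -- no cycle. Running total: 4
Add edge (3,6) w=3 -- no cycle. Running total: 7
Skip edge (5,6) w=3 -- would create cycle
Skip edge (1,5) w=6 -- would create cycle
Add edge (1,2) w=6 -- no cycle. Running total: 13

MST edges: (3,5,w=1), (4,6,w=1), (1,4,w=2), (3,6,w=3), (1,2,w=6)
Total MST weight: 1 + 1 + 2 + 3 + 6 = 13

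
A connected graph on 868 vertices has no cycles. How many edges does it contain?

A tree on n vertices always has exactly n - 1 edges.
For n = 868: edges = 868 - 1 = 867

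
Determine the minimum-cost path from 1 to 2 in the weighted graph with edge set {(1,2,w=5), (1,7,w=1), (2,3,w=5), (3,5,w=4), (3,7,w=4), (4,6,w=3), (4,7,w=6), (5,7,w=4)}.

Step 1: Build adjacency list with weights:
  1: 2(w=5), 7(w=1)
  2: 1(w=5), 3(w=5)
  3: 2(w=5), 5(w=4), 7(w=4)
  4: 6(w=3), 7(w=6)
  5: 3(w=4), 7(w=4)
  6: 4(w=3)
  7: 1(w=1), 3(w=4), 4(w=6), 5(w=4)

Step 2: Apply Dijkstra's algorithm from vertex 1:
  Visit vertex 1 (distance=0)
    Update dist[2] = 5
    Update dist[7] = 1
  Visit vertex 7 (distance=1)
    Update dist[3] = 5
    Update dist[4] = 7
    Update dist[5] = 5
  Visit vertex 2 (distance=5)

Step 3: Shortest path: 1 -> 2
Total weight: 5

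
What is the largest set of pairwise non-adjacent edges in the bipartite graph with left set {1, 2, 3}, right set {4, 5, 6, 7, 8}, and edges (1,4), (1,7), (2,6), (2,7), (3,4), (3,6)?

Step 1: List the neighbors of each left vertex:
  1: 4, 7
  2: 6, 7
  3: 4, 6

Step 2: Greedily match left vertices, then look for augmenting paths:
  Match 1 -- 7
  Match 2 -- 6
  Match 3 -- 4
  No augmenting path remains.

Step 3: Verify this is maximum:
  Matching size 3 = min(|L|, |R|) = min(3, 5), which is an upper bound, so this matching is maximum.

Maximum matching: {(1,7), (2,6), (3,4)}
Size: 3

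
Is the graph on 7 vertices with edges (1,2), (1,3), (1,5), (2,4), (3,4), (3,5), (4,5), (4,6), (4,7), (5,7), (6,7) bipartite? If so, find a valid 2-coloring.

Step 1: Attempt 2-coloring using BFS:
  Start at vertex 1, assign color 0
  Color vertex 2 with color 1 (neighbor of 1)
  Color vertex 3 with color 1 (neighbor of 1)
  Color vertex 5 with color 1 (neighbor of 1)
  Color vertex 4 with color 0 (neighbor of 2)

Step 2: Conflict found! Vertices 3 and 5 are adjacent but have the same color.
This means the graph contains an odd cycle.

The graph is NOT bipartite.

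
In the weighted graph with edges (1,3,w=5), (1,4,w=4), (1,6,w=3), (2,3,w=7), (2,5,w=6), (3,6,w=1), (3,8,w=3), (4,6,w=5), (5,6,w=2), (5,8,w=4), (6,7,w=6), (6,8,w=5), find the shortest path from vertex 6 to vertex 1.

Step 1: Build adjacency list with weights:
  1: 3(w=5), 4(w=4), 6(w=3)
  2: 3(w=7), 5(w=6)
  3: 1(w=5), 2(w=7), 6(w=1), 8(w=3)
  4: 1(w=4), 6(w=5)
  5: 2(w=6), 6(w=2), 8(w=4)
  6: 1(w=3), 3(w=1), 4(w=5), 5(w=2), 7(w=6), 8(w=5)
  7: 6(w=6)
  8: 3(w=3), 5(w=4), 6(w=5)

Step 2: Apply Dijkstra's algorithm from vertex 6:
  Visit vertex 6 (distance=0)
    Update dist[1] = 3
    Update dist[3] = 1
    Update dist[4] = 5
    Update dist[5] = 2
    Update dist[7] = 6
    Update dist[8] = 5
  Visit vertex 3 (distance=1)
    Update dist[2] = 8
    Update dist[8] = 4
  Visit vertex 5 (distance=2)
  Visit vertex 1 (distance=3)

Step 3: Shortest path: 6 -> 1
Total weight: 3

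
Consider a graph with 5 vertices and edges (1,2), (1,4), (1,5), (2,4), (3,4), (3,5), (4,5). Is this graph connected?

Step 1: Build adjacency list from edges:
  1: 2, 4, 5
  2: 1, 4
  3: 4, 5
  4: 1, 2, 3, 5
  5: 1, 3, 4

Step 2: Run BFS/DFS from vertex 1:
  Visited: {1, 2, 4, 5, 3}
  Reached 5 of 5 vertices

Step 3: All 5 vertices reached from vertex 1, so the graph is connected.
Answer: Yes, the graph is connected.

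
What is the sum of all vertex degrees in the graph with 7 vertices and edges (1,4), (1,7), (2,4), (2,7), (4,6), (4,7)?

Step 1: Count edges incident to each vertex:
  deg(1) = 2 (neighbors: 4, 7)
  deg(2) = 2 (neighbors: 4, 7)
  deg(3) = 0 (neighbors: none)
  deg(4) = 4 (neighbors: 1, 2, 6, 7)
  deg(5) = 0 (neighbors: none)
  deg(6) = 1 (neighbors: 4)
  deg(7) = 3 (neighbors: 1, 2, 4)

Step 2: Sum all degrees:
  2 + 2 + 0 + 4 + 0 + 1 + 3 = 12

Verification: sum of degrees = 2 * |E| = 2 * 6 = 12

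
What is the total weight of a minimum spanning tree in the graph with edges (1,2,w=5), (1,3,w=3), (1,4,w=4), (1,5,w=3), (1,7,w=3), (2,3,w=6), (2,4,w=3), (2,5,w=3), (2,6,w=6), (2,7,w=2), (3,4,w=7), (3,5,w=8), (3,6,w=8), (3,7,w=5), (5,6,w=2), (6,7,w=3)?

Apply Kruskal's algorithm (sort edges by weight, add if no cycle):

Sorted edges by weight:
  (2,7) w=2
  (5,6) w=2
  (1,3) w=3
  (1,5) w=3
  (1,7) w=3
  (2,4) w=3
  (2,5) w=3
  (6,7) w=3
  (1,4) w=4
  (1,2) w=5
  (3,7) w=5
  (2,6) w=6
  (2,3) w=6
  (3,4) w=7
  (3,6) w=8
  (3,5) w=8

Add edge (2,7) w=2 -- no cycle. Running total: 2
Add edge (5,6) w=2 -- no cycle. Running total: 4
Add edge (1,3) w=3 -- no cycle. Running total: 7
Add edge (1,5) w=3 -- no cycle. Running total: 10
Add edge (1,7) w=3 -- no cycle. Running total: 13
Add edge (2,4) w=3 -- no cycle. Running total: 16

MST edges: (2,7,w=2), (5,6,w=2), (1,3,w=3), (1,5,w=3), (1,7,w=3), (2,4,w=3)
Total MST weight: 2 + 2 + 3 + 3 + 3 + 3 = 16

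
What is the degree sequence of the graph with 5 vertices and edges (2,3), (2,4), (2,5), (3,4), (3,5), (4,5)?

Step 1: Count edges incident to each vertex:
  deg(1) = 0 (neighbors: none)
  deg(2) = 3 (neighbors: 3, 4, 5)
  deg(3) = 3 (neighbors: 2, 4, 5)
  deg(4) = 3 (neighbors: 2, 3, 5)
  deg(5) = 3 (neighbors: 2, 3, 4)

Step 2: Sort degrees in non-increasing order:
  Degrees: [0, 3, 3, 3, 3] -> sorted: [3, 3, 3, 3, 0]

Degree sequence: [3, 3, 3, 3, 0]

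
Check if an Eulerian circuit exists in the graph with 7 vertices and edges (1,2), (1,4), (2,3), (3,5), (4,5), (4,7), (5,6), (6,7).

Step 1: Find the degree of each vertex:
  deg(1) = 2
  deg(2) = 2
  deg(3) = 2
  deg(4) = 3
  deg(5) = 3
  deg(6) = 2
  deg(7) = 2

Step 2: Count vertices with odd degree:
  Odd-degree vertices: 4, 5 (2 total)

Step 3: Apply Euler's theorem:
  - Eulerian circuit exists iff graph is connected and all vertices have even degree
  - Eulerian path exists iff graph is connected and has 0 or 2 odd-degree vertices

Graph is connected with exactly 2 odd-degree vertices (4, 5).
Eulerian path exists (starting and ending at the odd-degree vertices), but no Eulerian circuit.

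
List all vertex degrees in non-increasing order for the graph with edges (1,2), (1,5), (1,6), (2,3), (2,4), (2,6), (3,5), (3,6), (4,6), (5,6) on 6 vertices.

Step 1: Count edges incident to each vertex:
  deg(1) = 3 (neighbors: 2, 5, 6)
  deg(2) = 4 (neighbors: 1, 3, 4, 6)
  deg(3) = 3 (neighbors: 2, 5, 6)
  deg(4) = 2 (neighbors: 2, 6)
  deg(5) = 3 (neighbors: 1, 3, 6)
  deg(6) = 5 (neighbors: 1, 2, 3, 4, 5)

Step 2: Sort degrees in non-increasing order:
  Degrees: [3, 4, 3, 2, 3, 5] -> sorted: [5, 4, 3, 3, 3, 2]

Degree sequence: [5, 4, 3, 3, 3, 2]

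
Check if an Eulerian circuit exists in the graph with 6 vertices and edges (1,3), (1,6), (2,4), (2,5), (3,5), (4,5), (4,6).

Step 1: Find the degree of each vertex:
  deg(1) = 2
  deg(2) = 2
  deg(3) = 2
  deg(4) = 3
  deg(5) = 3
  deg(6) = 2

Step 2: Count vertices with odd degree:
  Odd-degree vertices: 4, 5 (2 total)

Step 3: Apply Euler's theorem:
  - Eulerian circuit exists iff graph is connected and all vertices have even degree
  - Eulerian path exists iff graph is connected and has 0 or 2 odd-degree vertices

Graph is connected with exactly 2 odd-degree vertices (4, 5).
Eulerian path exists (starting and ending at the odd-degree vertices), but no Eulerian circuit.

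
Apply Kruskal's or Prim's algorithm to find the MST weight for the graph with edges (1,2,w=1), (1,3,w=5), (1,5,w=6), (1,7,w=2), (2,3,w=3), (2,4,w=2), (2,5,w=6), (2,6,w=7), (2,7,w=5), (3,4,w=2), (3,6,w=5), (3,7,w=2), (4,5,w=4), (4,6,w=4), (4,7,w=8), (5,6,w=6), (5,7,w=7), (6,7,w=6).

Apply Kruskal's algorithm (sort edges by weight, add if no cycle):

Sorted edges by weight:
  (1,2) w=1
  (1,7) w=2
  (2,4) w=2
  (3,7) w=2
  (3,4) w=2
  (2,3) w=3
  (4,5) w=4
  (4,6) w=4
  (1,3) w=5
  (2,7) w=5
  (3,6) w=5
  (1,5) w=6
  (2,5) w=6
  (5,6) w=6
  (6,7) w=6
  (2,6) w=7
  (5,7) w=7
  (4,7) w=8

Add edge (1,2) w=1 -- no cycle. Running total: 1
Add edge (1,7) w=2 -- no cycle. Running total: 3
Add edge (2,4) w=2 -- no cycle. Running total: 5
Add edge (3,7) w=2 -- no cycle. Running total: 7
Skip edge (3,4) w=2 -- would create cycle
Skip edge (2,3) w=3 -- would create cycle
Add edge (4,5) w=4 -- no cycle. Running total: 11
Add edge (4,6) w=4 -- no cycle. Running total: 15

MST edges: (1,2,w=1), (1,7,w=2), (2,4,w=2), (3,7,w=2), (4,5,w=4), (4,6,w=4)
Total MST weight: 1 + 2 + 2 + 2 + 4 + 4 = 15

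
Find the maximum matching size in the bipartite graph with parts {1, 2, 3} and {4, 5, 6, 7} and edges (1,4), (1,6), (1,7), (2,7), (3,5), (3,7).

Step 1: List the neighbors of each left vertex:
  1: 4, 6, 7
  2: 7
  3: 5, 7

Step 2: Greedily match left vertices, then look for augmenting paths:
  Match 1 -- 4
  Match 2 -- 7
  Match 3 -- 5
  No augmenting path remains.

Step 3: Verify this is maximum:
  Matching size 3 = min(|L|, |R|) = min(3, 4), which is an upper bound, so this matching is maximum.

Maximum matching: {(1,4), (2,7), (3,5)}
Size: 3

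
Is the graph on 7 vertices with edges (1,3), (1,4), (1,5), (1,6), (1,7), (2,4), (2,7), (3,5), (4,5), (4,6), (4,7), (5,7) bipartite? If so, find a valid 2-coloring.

Step 1: Attempt 2-coloring using BFS:
  Start at vertex 1, assign color 0
  Color vertex 3 with color 1 (neighbor of 1)
  Color vertex 4 with color 1 (neighbor of 1)
  Color vertex 5 with color 1 (neighbor of 1)
  Color vertex 6 with color 1 (neighbor of 1)
  Color vertex 7 with color 1 (neighbor of 1)

Step 2: Conflict found! Vertices 3 and 5 are adjacent but have the same color.
This means the graph contains an odd cycle.

The graph is NOT bipartite.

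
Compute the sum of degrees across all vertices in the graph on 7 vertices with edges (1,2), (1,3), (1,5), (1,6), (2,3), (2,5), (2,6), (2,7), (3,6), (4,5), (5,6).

Step 1: Count edges incident to each vertex:
  deg(1) = 4 (neighbors: 2, 3, 5, 6)
  deg(2) = 5 (neighbors: 1, 3, 5, 6, 7)
  deg(3) = 3 (neighbors: 1, 2, 6)
  deg(4) = 1 (neighbors: 5)
  deg(5) = 4 (neighbors: 1, 2, 4, 6)
  deg(6) = 4 (neighbors: 1, 2, 3, 5)
  deg(7) = 1 (neighbors: 2)

Step 2: Sum all degrees:
  4 + 5 + 3 + 1 + 4 + 4 + 1 = 22

Verification: sum of degrees = 2 * |E| = 2 * 11 = 22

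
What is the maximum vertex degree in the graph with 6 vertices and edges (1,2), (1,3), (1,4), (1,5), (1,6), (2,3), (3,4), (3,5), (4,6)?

Step 1: Count edges incident to each vertex:
  deg(1) = 5 (neighbors: 2, 3, 4, 5, 6)
  deg(2) = 2 (neighbors: 1, 3)
  deg(3) = 4 (neighbors: 1, 2, 4, 5)
  deg(4) = 3 (neighbors: 1, 3, 6)
  deg(5) = 2 (neighbors: 1, 3)
  deg(6) = 2 (neighbors: 1, 4)

Step 2: Find maximum:
  max(5, 2, 4, 3, 2, 2) = 5 (vertex 1)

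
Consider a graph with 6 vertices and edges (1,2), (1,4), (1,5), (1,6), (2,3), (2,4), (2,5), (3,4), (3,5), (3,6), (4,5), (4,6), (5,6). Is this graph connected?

Step 1: Build adjacency list from edges:
  1: 2, 4, 5, 6
  2: 1, 3, 4, 5
  3: 2, 4, 5, 6
  4: 1, 2, 3, 5, 6
  5: 1, 2, 3, 4, 6
  6: 1, 3, 4, 5

Step 2: Run BFS/DFS from vertex 1:
  Visited: {1, 2, 4, 5, 6, 3}
  Reached 6 of 6 vertices

Step 3: All 6 vertices reached from vertex 1, so the graph is connected.
Answer: Yes, the graph is connected.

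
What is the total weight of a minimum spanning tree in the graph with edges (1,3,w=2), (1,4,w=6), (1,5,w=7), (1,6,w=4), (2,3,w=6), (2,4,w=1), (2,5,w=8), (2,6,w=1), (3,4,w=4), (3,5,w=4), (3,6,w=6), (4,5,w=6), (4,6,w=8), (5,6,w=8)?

Apply Kruskal's algorithm (sort edges by weight, add if no cycle):

Sorted edges by weight:
  (2,4) w=1
  (2,6) w=1
  (1,3) w=2
  (1,6) w=4
  (3,5) w=4
  (3,4) w=4
  (1,4) w=6
  (2,3) w=6
  (3,6) w=6
  (4,5) w=6
  (1,5) w=7
  (2,5) w=8
  (4,6) w=8
  (5,6) w=8

Add edge (2,4) w=1 -- no cycle. Running total: 1
Add edge (2,6) w=1 -- no cycle. Running total: 2
Add edge (1,3) w=2 -- no cycle. Running total: 4
Add edge (1,6) w=4 -- no cycle. Running total: 8
Add edge (3,5) w=4 -- no cycle. Running total: 12

MST edges: (2,4,w=1), (2,6,w=1), (1,3,w=2), (1,6,w=4), (3,5,w=4)
Total MST weight: 1 + 1 + 2 + 4 + 4 = 12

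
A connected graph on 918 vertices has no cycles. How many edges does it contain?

A tree on n vertices always has exactly n - 1 edges.
For n = 918: edges = 918 - 1 = 917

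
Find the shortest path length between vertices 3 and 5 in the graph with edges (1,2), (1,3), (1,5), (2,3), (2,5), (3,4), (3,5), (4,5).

Step 1: Build adjacency list:
  1: 2, 3, 5
  2: 1, 3, 5
  3: 1, 2, 4, 5
  4: 3, 5
  5: 1, 2, 3, 4

Step 2: BFS from vertex 3 to find shortest path to 5:
  vertex 1 reached at distance 1
  vertex 2 reached at distance 1
  vertex 4 reached at distance 1
  vertex 5 reached at distance 1

Step 3: Shortest path: 3 -> 5
Path length: 1 edge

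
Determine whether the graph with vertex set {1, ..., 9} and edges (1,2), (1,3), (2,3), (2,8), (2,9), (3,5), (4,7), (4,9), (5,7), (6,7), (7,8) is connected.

Step 1: Build adjacency list from edges:
  1: 2, 3
  2: 1, 3, 8, 9
  3: 1, 2, 5
  4: 7, 9
  5: 3, 7
  6: 7
  7: 4, 5, 6, 8
  8: 2, 7
  9: 2, 4

Step 2: Run BFS/DFS from vertex 1:
  Visited: {1, 2, 3, 8, 9, 5, 7, 4, 6}
  Reached 9 of 9 vertices

Step 3: All 9 vertices reached from vertex 1, so the graph is connected.
Answer: Yes, the graph is connected.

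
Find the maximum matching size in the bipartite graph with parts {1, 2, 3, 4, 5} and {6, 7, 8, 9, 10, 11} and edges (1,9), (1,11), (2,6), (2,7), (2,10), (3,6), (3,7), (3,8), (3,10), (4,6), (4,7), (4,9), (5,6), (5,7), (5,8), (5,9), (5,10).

Step 1: List the neighbors of each left vertex:
  1: 9, 11
  2: 6, 7, 10
  3: 6, 7, 8, 10
  4: 6, 7, 9
  5: 6, 7, 8, 9, 10

Step 2: Greedily match left vertices, then look for augmenting paths:
  Match 1 -- 9
  Match 2 -- 10
  Match 3 -- 7
  Match 4 -- 6
  Match 5 -- 8
  No augmenting path remains.

Step 3: Verify this is maximum:
  Matching size 5 = min(|L|, |R|) = min(5, 6), which is an upper bound, so this matching is maximum.

Maximum matching: {(1,9), (2,10), (3,7), (4,6), (5,8)}
Size: 5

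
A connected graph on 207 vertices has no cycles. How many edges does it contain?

A tree on n vertices always has exactly n - 1 edges.
For n = 207: edges = 207 - 1 = 206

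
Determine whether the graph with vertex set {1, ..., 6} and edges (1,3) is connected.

Step 1: Build adjacency list from edges:
  1: 3
  2: (none)
  3: 1
  4: (none)
  5: (none)
  6: (none)

Step 2: Run BFS/DFS from vertex 1:
  Visited: {1, 3}
  Reached 2 of 6 vertices

Step 3: Only 2 of 6 vertices reached. Graph is disconnected.
Connected components: {1, 3}, {2}, {4}, {5}, {6}
Answer: No, the graph is not connected (5 components).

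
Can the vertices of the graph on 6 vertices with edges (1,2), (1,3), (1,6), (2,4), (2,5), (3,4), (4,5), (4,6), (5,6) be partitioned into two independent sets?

Step 1: Attempt 2-coloring using BFS:
  Start at vertex 1, assign color 0
  Color vertex 2 with color 1 (neighbor of 1)
  Color vertex 3 with color 1 (neighbor of 1)
  Color vertex 6 with color 1 (neighbor of 1)
  Color vertex 4 with color 0 (neighbor of 2)
  Color vertex 5 with color 0 (neighbor of 2)

Step 2: Conflict found! Vertices 4 and 5 are adjacent but have the same color.
This means the graph contains an odd cycle.

The graph is NOT bipartite.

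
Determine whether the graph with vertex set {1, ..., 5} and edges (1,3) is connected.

Step 1: Build adjacency list from edges:
  1: 3
  2: (none)
  3: 1
  4: (none)
  5: (none)

Step 2: Run BFS/DFS from vertex 1:
  Visited: {1, 3}
  Reached 2 of 5 vertices

Step 3: Only 2 of 5 vertices reached. Graph is disconnected.
Connected components: {1, 3}, {2}, {4}, {5}
Answer: No, the graph is not connected (4 components).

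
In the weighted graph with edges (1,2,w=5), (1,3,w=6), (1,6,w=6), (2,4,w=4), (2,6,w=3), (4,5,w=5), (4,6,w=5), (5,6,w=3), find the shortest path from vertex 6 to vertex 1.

Step 1: Build adjacency list with weights:
  1: 2(w=5), 3(w=6), 6(w=6)
  2: 1(w=5), 4(w=4), 6(w=3)
  3: 1(w=6)
  4: 2(w=4), 5(w=5), 6(w=5)
  5: 4(w=5), 6(w=3)
  6: 1(w=6), 2(w=3), 4(w=5), 5(w=3)

Step 2: Apply Dijkstra's algorithm from vertex 6:
  Visit vertex 6 (distance=0)
    Update dist[1] = 6
    Update dist[2] = 3
    Update dist[4] = 5
    Update dist[5] = 3
  Visit vertex 2 (distance=3)
  Visit vertex 5 (distance=3)
  Visit vertex 4 (distance=5)
  Visit vertex 1 (distance=6)
    Update dist[3] = 12

Step 3: Shortest path: 6 -> 1
Total weight: 6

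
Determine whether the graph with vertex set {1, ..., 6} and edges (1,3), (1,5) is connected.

Step 1: Build adjacency list from edges:
  1: 3, 5
  2: (none)
  3: 1
  4: (none)
  5: 1
  6: (none)

Step 2: Run BFS/DFS from vertex 1:
  Visited: {1, 3, 5}
  Reached 3 of 6 vertices

Step 3: Only 3 of 6 vertices reached. Graph is disconnected.
Connected components: {1, 3, 5}, {2}, {4}, {6}
Answer: No, the graph is not connected (4 components).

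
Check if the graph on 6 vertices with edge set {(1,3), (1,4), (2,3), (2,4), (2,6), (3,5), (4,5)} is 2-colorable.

Step 1: Attempt 2-coloring using BFS:
  Start at vertex 1, assign color 0
  Color vertex 3 with color 1 (neighbor of 1)
  Color vertex 4 with color 1 (neighbor of 1)
  Color vertex 2 with color 0 (neighbor of 3)
  Color vertex 5 with color 0 (neighbor of 3)
  Color vertex 6 with color 1 (neighbor of 2)

Step 2: 2-coloring succeeded. No conflicts found.
  Set A (color 0): {1, 2, 5}
  Set B (color 1): {3, 4, 6}

The graph is bipartite with partition {1, 2, 5}, {3, 4, 6}.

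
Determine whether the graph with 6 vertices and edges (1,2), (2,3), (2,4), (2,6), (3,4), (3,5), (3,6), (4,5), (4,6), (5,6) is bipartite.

Step 1: Attempt 2-coloring using BFS:
  Start at vertex 1, assign color 0
  Color vertex 2 with color 1 (neighbor of 1)
  Color vertex 3 with color 0 (neighbor of 2)
  Color vertex 4 with color 0 (neighbor of 2)
  Color vertex 6 with color 0 (neighbor of 2)

Step 2: Conflict found! Vertices 3 and 4 are adjacent but have the same color.
This means the graph contains an odd cycle.

The graph is NOT bipartite.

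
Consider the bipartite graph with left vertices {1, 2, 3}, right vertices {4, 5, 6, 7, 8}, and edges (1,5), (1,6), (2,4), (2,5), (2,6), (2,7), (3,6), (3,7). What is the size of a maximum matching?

Step 1: List the neighbors of each left vertex:
  1: 5, 6
  2: 4, 5, 6, 7
  3: 6, 7

Step 2: Greedily match left vertices, then look for augmenting paths:
  Match 1 -- 5
  Match 2 -- 4
  Match 3 -- 6
  No augmenting path remains.

Step 3: Verify this is maximum:
  Matching size 3 = min(|L|, |R|) = min(3, 5), which is an upper bound, so this matching is maximum.

Maximum matching: {(1,5), (2,4), (3,6)}
Size: 3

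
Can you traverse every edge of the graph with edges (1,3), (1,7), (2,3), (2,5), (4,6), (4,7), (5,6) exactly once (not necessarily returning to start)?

Step 1: Find the degree of each vertex:
  deg(1) = 2
  deg(2) = 2
  deg(3) = 2
  deg(4) = 2
  deg(5) = 2
  deg(6) = 2
  deg(7) = 2

Step 2: Count vertices with odd degree:
  All vertices have even degree (0 odd-degree vertices)

Step 3: Apply Euler's theorem:
  - Eulerian circuit exists iff graph is connected and all vertices have even degree
  - Eulerian path exists iff graph is connected and has 0 or 2 odd-degree vertices

Graph is connected with 0 odd-degree vertices.
Both Eulerian circuit and Eulerian path exist.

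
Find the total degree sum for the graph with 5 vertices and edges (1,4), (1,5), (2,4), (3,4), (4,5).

Step 1: Count edges incident to each vertex:
  deg(1) = 2 (neighbors: 4, 5)
  deg(2) = 1 (neighbors: 4)
  deg(3) = 1 (neighbors: 4)
  deg(4) = 4 (neighbors: 1, 2, 3, 5)
  deg(5) = 2 (neighbors: 1, 4)

Step 2: Sum all degrees:
  2 + 1 + 1 + 4 + 2 = 10

Verification: sum of degrees = 2 * |E| = 2 * 5 = 10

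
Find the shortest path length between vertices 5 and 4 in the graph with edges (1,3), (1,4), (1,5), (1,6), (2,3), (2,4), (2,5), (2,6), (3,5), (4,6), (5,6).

Step 1: Build adjacency list:
  1: 3, 4, 5, 6
  2: 3, 4, 5, 6
  3: 1, 2, 5
  4: 1, 2, 6
  5: 1, 2, 3, 6
  6: 1, 2, 4, 5

Step 2: BFS from vertex 5 to find shortest path to 4:
  vertex 1 reached at distance 1
  vertex 2 reached at distance 1
  vertex 3 reached at distance 1
  vertex 6 reached at distance 1
  vertex 4 reached at distance 2

Step 3: Shortest path: 5 -> 1 -> 4
Path length: 2 edges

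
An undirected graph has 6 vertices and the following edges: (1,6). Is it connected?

Step 1: Build adjacency list from edges:
  1: 6
  2: (none)
  3: (none)
  4: (none)
  5: (none)
  6: 1

Step 2: Run BFS/DFS from vertex 1:
  Visited: {1, 6}
  Reached 2 of 6 vertices

Step 3: Only 2 of 6 vertices reached. Graph is disconnected.
Connected components: {1, 6}, {2}, {3}, {4}, {5}
Answer: No, the graph is not connected (5 components).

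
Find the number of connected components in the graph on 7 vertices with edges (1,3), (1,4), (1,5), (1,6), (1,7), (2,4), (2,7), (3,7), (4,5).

Step 1: Build adjacency list from edges:
  1: 3, 4, 5, 6, 7
  2: 4, 7
  3: 1, 7
  4: 1, 2, 5
  5: 1, 4
  6: 1
  7: 1, 2, 3

Step 2: Run BFS/DFS from vertex 1:
  Visited: {1, 3, 4, 5, 6, 7, 2}
  Reached 7 of 7 vertices

Step 3: All 7 vertices reached from vertex 1, so the graph is connected.
Number of connected components: 1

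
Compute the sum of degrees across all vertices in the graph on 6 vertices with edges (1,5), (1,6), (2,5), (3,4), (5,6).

Step 1: Count edges incident to each vertex:
  deg(1) = 2 (neighbors: 5, 6)
  deg(2) = 1 (neighbors: 5)
  deg(3) = 1 (neighbors: 4)
  deg(4) = 1 (neighbors: 3)
  deg(5) = 3 (neighbors: 1, 2, 6)
  deg(6) = 2 (neighbors: 1, 5)

Step 2: Sum all degrees:
  2 + 1 + 1 + 1 + 3 + 2 = 10

Verification: sum of degrees = 2 * |E| = 2 * 5 = 10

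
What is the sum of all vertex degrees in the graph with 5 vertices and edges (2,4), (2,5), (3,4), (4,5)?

Step 1: Count edges incident to each vertex:
  deg(1) = 0 (neighbors: none)
  deg(2) = 2 (neighbors: 4, 5)
  deg(3) = 1 (neighbors: 4)
  deg(4) = 3 (neighbors: 2, 3, 5)
  deg(5) = 2 (neighbors: 2, 4)

Step 2: Sum all degrees:
  0 + 2 + 1 + 3 + 2 = 8

Verification: sum of degrees = 2 * |E| = 2 * 4 = 8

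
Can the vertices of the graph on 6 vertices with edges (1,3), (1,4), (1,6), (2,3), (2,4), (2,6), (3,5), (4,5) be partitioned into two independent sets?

Step 1: Attempt 2-coloring using BFS:
  Start at vertex 1, assign color 0
  Color vertex 3 with color 1 (neighbor of 1)
  Color vertex 4 with color 1 (neighbor of 1)
  Color vertex 6 with color 1 (neighbor of 1)
  Color vertex 2 with color 0 (neighbor of 3)
  Color vertex 5 with color 0 (neighbor of 3)

Step 2: 2-coloring succeeded. No conflicts found.
  Set A (color 0): {1, 2, 5}
  Set B (color 1): {3, 4, 6}

The graph is bipartite with partition {1, 2, 5}, {3, 4, 6}.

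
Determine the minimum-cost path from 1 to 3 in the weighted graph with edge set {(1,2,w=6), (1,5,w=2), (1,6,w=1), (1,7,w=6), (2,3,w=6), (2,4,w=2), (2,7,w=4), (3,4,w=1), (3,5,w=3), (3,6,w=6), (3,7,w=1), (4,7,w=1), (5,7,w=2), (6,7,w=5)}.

Step 1: Build adjacency list with weights:
  1: 2(w=6), 5(w=2), 6(w=1), 7(w=6)
  2: 1(w=6), 3(w=6), 4(w=2), 7(w=4)
  3: 2(w=6), 4(w=1), 5(w=3), 6(w=6), 7(w=1)
  4: 2(w=2), 3(w=1), 7(w=1)
  5: 1(w=2), 3(w=3), 7(w=2)
  6: 1(w=1), 3(w=6), 7(w=5)
  7: 1(w=6), 2(w=4), 3(w=1), 4(w=1), 5(w=2), 6(w=5)

Step 2: Apply Dijkstra's algorithm from vertex 1:
  Visit vertex 1 (distance=0)
    Update dist[2] = 6
    Update dist[5] = 2
    Update dist[6] = 1
    Update dist[7] = 6
  Visit vertex 6 (distance=1)
    Update dist[3] = 7
  Visit vertex 5 (distance=2)
    Update dist[3] = 5
    Update dist[7] = 4
  Visit vertex 7 (distance=4)
    Update dist[4] = 5
  Visit vertex 3 (distance=5)

Step 3: Shortest path: 1 -> 5 -> 3
Total weight: 2 + 3 = 5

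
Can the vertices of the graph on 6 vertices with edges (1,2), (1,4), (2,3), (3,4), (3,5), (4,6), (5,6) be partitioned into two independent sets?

Step 1: Attempt 2-coloring using BFS:
  Start at vertex 1, assign color 0
  Color vertex 2 with color 1 (neighbor of 1)
  Color vertex 4 with color 1 (neighbor of 1)
  Color vertex 3 with color 0 (neighbor of 2)
  Color vertex 6 with color 0 (neighbor of 4)
  Color vertex 5 with color 1 (neighbor of 3)

Step 2: 2-coloring succeeded. No conflicts found.
  Set A (color 0): {1, 3, 6}
  Set B (color 1): {2, 4, 5}

The graph is bipartite with partition {1, 3, 6}, {2, 4, 5}.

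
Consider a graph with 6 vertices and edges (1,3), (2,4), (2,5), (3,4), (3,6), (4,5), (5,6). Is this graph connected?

Step 1: Build adjacency list from edges:
  1: 3
  2: 4, 5
  3: 1, 4, 6
  4: 2, 3, 5
  5: 2, 4, 6
  6: 3, 5

Step 2: Run BFS/DFS from vertex 1:
  Visited: {1, 3, 4, 6, 2, 5}
  Reached 6 of 6 vertices

Step 3: All 6 vertices reached from vertex 1, so the graph is connected.
Answer: Yes, the graph is connected.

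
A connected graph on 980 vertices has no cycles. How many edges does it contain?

A tree on n vertices always has exactly n - 1 edges.
For n = 980: edges = 980 - 1 = 979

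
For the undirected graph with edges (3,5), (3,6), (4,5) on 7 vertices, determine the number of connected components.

Step 1: Build adjacency list from edges:
  1: (none)
  2: (none)
  3: 5, 6
  4: 5
  5: 3, 4
  6: 3
  7: (none)

Step 2: Run BFS/DFS from vertex 1:
  Visited: {1}
  Reached 1 of 7 vertices

Step 3: Only 1 of 7 vertices reached. Graph is disconnected.
Connected components: {1}, {2}, {3, 4, 5, 6}, {7}
Number of connected components: 4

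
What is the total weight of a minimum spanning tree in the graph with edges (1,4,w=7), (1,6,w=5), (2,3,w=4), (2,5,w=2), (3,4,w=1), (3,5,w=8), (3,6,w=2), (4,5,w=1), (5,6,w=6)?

Apply Kruskal's algorithm (sort edges by weight, add if no cycle):

Sorted edges by weight:
  (3,4) w=1
  (4,5) w=1
  (2,5) w=2
  (3,6) w=2
  (2,3) w=4
  (1,6) w=5
  (5,6) w=6
  (1,4) w=7
  (3,5) w=8

Add edge (3,4) w=1 -- no cycle. Running total: 1
Add edge (4,5) w=1 -- no cycle. Running total: 2
Add edge (2,5) w=2 -- no cycle. Running total: 4
Add edge (3,6) w=2 -- no cycle. Running total: 6
Skip edge (2,3) w=4 -- would create cycle
Add edge (1,6) w=5 -- no cycle. Running total: 11

MST edges: (3,4,w=1), (4,5,w=1), (2,5,w=2), (3,6,w=2), (1,6,w=5)
Total MST weight: 1 + 1 + 2 + 2 + 5 = 11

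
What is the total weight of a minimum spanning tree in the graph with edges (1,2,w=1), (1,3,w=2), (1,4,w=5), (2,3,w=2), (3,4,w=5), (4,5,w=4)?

Apply Kruskal's algorithm (sort edges by weight, add if no cycle):

Sorted edges by weight:
  (1,2) w=1
  (1,3) w=2
  (2,3) w=2
  (4,5) w=4
  (1,4) w=5
  (3,4) w=5

Add edge (1,2) w=1 -- no cycle. Running total: 1
Add edge (1,3) w=2 -- no cycle. Running total: 3
Skip edge (2,3) w=2 -- would create cycle
Add edge (4,5) w=4 -- no cycle. Running total: 7
Add edge (1,4) w=5 -- no cycle. Running total: 12

MST edges: (1,2,w=1), (1,3,w=2), (4,5,w=4), (1,4,w=5)
Total MST weight: 1 + 2 + 4 + 5 = 12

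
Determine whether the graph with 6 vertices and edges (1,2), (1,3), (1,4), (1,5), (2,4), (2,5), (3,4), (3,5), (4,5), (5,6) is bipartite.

Step 1: Attempt 2-coloring using BFS:
  Start at vertex 1, assign color 0
  Color vertex 2 with color 1 (neighbor of 1)
  Color vertex 3 with color 1 (neighbor of 1)
  Color vertex 4 with color 1 (neighbor of 1)
  Color vertex 5 with color 1 (neighbor of 1)

Step 2: Conflict found! Vertices 2 and 4 are adjacent but have the same color.
This means the graph contains an odd cycle.

The graph is NOT bipartite.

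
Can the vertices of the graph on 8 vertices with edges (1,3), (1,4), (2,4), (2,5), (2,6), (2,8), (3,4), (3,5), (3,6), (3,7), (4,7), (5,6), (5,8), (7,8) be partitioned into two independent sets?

Step 1: Attempt 2-coloring using BFS:
  Start at vertex 1, assign color 0
  Color vertex 3 with color 1 (neighbor of 1)
  Color vertex 4 with color 1 (neighbor of 1)

Step 2: Conflict found! Vertices 3 and 4 are adjacent but have the same color.
This means the graph contains an odd cycle.

The graph is NOT bipartite.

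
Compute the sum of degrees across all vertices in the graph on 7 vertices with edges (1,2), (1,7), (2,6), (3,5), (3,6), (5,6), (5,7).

Step 1: Count edges incident to each vertex:
  deg(1) = 2 (neighbors: 2, 7)
  deg(2) = 2 (neighbors: 1, 6)
  deg(3) = 2 (neighbors: 5, 6)
  deg(4) = 0 (neighbors: none)
  deg(5) = 3 (neighbors: 3, 6, 7)
  deg(6) = 3 (neighbors: 2, 3, 5)
  deg(7) = 2 (neighbors: 1, 5)

Step 2: Sum all degrees:
  2 + 2 + 2 + 0 + 3 + 3 + 2 = 14

Verification: sum of degrees = 2 * |E| = 2 * 7 = 14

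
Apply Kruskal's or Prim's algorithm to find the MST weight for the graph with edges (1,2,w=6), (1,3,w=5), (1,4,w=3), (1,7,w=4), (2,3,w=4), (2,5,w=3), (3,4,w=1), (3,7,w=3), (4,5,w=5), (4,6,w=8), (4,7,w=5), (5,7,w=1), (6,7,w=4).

Apply Kruskal's algorithm (sort edges by weight, add if no cycle):

Sorted edges by weight:
  (3,4) w=1
  (5,7) w=1
  (1,4) w=3
  (2,5) w=3
  (3,7) w=3
  (1,7) w=4
  (2,3) w=4
  (6,7) w=4
  (1,3) w=5
  (4,7) w=5
  (4,5) w=5
  (1,2) w=6
  (4,6) w=8

Add edge (3,4) w=1 -- no cycle. Running total: 1
Add edge (5,7) w=1 -- no cycle. Running total: 2
Add edge (1,4) w=3 -- no cycle. Running total: 5
Add edge (2,5) w=3 -- no cycle. Running total: 8
Add edge (3,7) w=3 -- no cycle. Running total: 11
Skip edge (1,7) w=4 -- would create cycle
Skip edge (2,3) w=4 -- would create cycle
Add edge (6,7) w=4 -- no cycle. Running total: 15

MST edges: (3,4,w=1), (5,7,w=1), (1,4,w=3), (2,5,w=3), (3,7,w=3), (6,7,w=4)
Total MST weight: 1 + 1 + 3 + 3 + 3 + 4 = 15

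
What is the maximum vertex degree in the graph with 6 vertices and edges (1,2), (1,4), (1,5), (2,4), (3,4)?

Step 1: Count edges incident to each vertex:
  deg(1) = 3 (neighbors: 2, 4, 5)
  deg(2) = 2 (neighbors: 1, 4)
  deg(3) = 1 (neighbors: 4)
  deg(4) = 3 (neighbors: 1, 2, 3)
  deg(5) = 1 (neighbors: 1)
  deg(6) = 0 (neighbors: none)

Step 2: Find maximum:
  max(3, 2, 1, 3, 1, 0) = 3 (vertex 1)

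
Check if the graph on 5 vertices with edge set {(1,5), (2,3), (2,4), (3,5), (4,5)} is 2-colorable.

Step 1: Attempt 2-coloring using BFS:
  Start at vertex 1, assign color 0
  Color vertex 5 with color 1 (neighbor of 1)
  Color vertex 3 with color 0 (neighbor of 5)
  Color vertex 4 with color 0 (neighbor of 5)
  Color vertex 2 with color 1 (neighbor of 3)

Step 2: 2-coloring succeeded. No conflicts found.
  Set A (color 0): {1, 3, 4}
  Set B (color 1): {2, 5}

The graph is bipartite with partition {1, 3, 4}, {2, 5}.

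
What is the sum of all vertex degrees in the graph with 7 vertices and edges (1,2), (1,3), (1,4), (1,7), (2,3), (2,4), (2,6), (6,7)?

Step 1: Count edges incident to each vertex:
  deg(1) = 4 (neighbors: 2, 3, 4, 7)
  deg(2) = 4 (neighbors: 1, 3, 4, 6)
  deg(3) = 2 (neighbors: 1, 2)
  deg(4) = 2 (neighbors: 1, 2)
  deg(5) = 0 (neighbors: none)
  deg(6) = 2 (neighbors: 2, 7)
  deg(7) = 2 (neighbors: 1, 6)

Step 2: Sum all degrees:
  4 + 4 + 2 + 2 + 0 + 2 + 2 = 16

Verification: sum of degrees = 2 * |E| = 2 * 8 = 16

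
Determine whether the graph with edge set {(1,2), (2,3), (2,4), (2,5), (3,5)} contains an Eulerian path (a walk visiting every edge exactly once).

Step 1: Find the degree of each vertex:
  deg(1) = 1
  deg(2) = 4
  deg(3) = 2
  deg(4) = 1
  deg(5) = 2

Step 2: Count vertices with odd degree:
  Odd-degree vertices: 1, 4 (2 total)

Step 3: Apply Euler's theorem:
  - Eulerian circuit exists iff graph is connected and all vertices have even degree
  - Eulerian path exists iff graph is connected and has 0 or 2 odd-degree vertices

Graph is connected with exactly 2 odd-degree vertices (1, 4).
Eulerian path exists (starting and ending at the odd-degree vertices), but no Eulerian circuit.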